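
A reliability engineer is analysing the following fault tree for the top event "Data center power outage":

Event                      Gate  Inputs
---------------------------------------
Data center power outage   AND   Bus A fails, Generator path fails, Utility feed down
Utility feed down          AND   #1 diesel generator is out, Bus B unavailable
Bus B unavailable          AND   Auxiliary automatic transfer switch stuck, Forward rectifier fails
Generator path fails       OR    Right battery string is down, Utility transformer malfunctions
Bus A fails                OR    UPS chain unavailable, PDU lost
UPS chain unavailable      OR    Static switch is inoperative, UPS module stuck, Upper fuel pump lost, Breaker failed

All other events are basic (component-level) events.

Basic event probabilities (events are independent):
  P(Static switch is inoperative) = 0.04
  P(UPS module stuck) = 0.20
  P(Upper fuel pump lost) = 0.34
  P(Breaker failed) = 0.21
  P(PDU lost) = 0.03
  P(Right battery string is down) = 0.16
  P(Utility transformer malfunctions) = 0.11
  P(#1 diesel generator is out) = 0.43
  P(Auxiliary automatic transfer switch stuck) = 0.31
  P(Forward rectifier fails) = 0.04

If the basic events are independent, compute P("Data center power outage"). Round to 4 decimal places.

P(UPS chain unavailable) [OR] = 1 − (1−0.04) × (1−0.20) × (1−0.34) × (1−0.21) = 0.599565
P(Bus A fails) [OR] = 1 − (1−0.599565) × (1−0.03) = 0.611578
P(Generator path fails) [OR] = 1 − (1−0.16) × (1−0.11) = 0.252400
P(Bus B unavailable) [AND] = 0.31 × 0.04 = 0.012400
P(Utility feed down) [AND] = 0.43 × 0.012400 = 0.005332
P(Data center power outage) [AND] = 0.611578 × 0.252400 × 0.005332 = 0.000823
Rounded to 4 decimal places: P(Data center power outage) ≈ 0.0008.

0.0008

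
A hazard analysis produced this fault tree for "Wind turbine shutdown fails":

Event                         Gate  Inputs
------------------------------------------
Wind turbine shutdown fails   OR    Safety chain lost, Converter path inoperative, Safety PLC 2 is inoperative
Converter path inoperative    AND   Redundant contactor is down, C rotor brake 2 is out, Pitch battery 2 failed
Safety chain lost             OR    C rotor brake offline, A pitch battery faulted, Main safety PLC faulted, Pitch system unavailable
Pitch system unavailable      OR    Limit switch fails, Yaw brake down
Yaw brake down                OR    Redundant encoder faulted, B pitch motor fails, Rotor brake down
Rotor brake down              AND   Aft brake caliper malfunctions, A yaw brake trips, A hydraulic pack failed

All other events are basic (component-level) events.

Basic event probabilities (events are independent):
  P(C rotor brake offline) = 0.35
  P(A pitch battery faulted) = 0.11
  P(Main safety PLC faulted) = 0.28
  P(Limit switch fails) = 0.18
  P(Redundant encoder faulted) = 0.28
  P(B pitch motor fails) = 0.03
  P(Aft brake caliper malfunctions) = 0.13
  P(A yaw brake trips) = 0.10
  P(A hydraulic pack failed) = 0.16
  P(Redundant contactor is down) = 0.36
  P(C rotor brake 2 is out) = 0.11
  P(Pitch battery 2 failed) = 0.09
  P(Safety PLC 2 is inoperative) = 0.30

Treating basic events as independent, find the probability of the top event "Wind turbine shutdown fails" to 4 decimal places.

P(Rotor brake down) [AND] = 0.13 × 0.10 × 0.16 = 0.002080
P(Yaw brake down) [OR] = 1 − (1−0.28) × (1−0.03) × (1−0.002080) = 0.303053
P(Pitch system unavailable) [OR] = 1 − (1−0.18) × (1−0.303053) = 0.428503
P(Safety chain lost) [OR] = 1 − (1−0.35) × (1−0.11) × (1−0.28) × (1−0.428503) = 0.761960
P(Converter path inoperative) [AND] = 0.36 × 0.11 × 0.09 = 0.003564
P(Wind turbine shutdown fails) [OR] = 1 − (1−0.761960) × (1−0.003564) × (1−0.30) = 0.833966
Rounded to 4 decimal places: P(Wind turbine shutdown fails) ≈ 0.8340.

0.8340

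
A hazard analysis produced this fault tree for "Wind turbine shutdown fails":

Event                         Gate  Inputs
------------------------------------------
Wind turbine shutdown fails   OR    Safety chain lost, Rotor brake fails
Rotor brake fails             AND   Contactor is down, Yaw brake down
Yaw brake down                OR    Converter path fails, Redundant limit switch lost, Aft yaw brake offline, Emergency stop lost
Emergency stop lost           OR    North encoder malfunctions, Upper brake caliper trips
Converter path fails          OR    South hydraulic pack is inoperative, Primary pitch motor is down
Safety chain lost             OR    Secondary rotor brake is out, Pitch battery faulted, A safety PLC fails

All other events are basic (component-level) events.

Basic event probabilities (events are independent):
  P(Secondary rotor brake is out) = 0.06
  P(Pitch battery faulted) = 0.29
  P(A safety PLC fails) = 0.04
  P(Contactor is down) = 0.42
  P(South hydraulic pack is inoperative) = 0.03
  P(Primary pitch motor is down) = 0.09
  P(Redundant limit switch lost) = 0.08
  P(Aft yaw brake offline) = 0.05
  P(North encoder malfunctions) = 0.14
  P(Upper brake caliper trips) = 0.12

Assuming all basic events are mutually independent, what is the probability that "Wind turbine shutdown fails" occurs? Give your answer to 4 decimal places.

P(Safety chain lost) [OR] = 1 − (1−0.06) × (1−0.29) × (1−0.04) = 0.359296
P(Converter path fails) [OR] = 1 − (1−0.03) × (1−0.09) = 0.117300
P(Emergency stop lost) [OR] = 1 − (1−0.14) × (1−0.12) = 0.243200
P(Yaw brake down) [OR] = 1 − (1−0.117300) × (1−0.08) × (1−0.05) × (1−0.243200) = 0.416144
P(Rotor brake fails) [AND] = 0.42 × 0.416144 = 0.174780
P(Wind turbine shutdown fails) [OR] = 1 − (1−0.359296) × (1−0.174780) = 0.471278
Rounded to 4 decimal places: P(Wind turbine shutdown fails) ≈ 0.4713.

0.4713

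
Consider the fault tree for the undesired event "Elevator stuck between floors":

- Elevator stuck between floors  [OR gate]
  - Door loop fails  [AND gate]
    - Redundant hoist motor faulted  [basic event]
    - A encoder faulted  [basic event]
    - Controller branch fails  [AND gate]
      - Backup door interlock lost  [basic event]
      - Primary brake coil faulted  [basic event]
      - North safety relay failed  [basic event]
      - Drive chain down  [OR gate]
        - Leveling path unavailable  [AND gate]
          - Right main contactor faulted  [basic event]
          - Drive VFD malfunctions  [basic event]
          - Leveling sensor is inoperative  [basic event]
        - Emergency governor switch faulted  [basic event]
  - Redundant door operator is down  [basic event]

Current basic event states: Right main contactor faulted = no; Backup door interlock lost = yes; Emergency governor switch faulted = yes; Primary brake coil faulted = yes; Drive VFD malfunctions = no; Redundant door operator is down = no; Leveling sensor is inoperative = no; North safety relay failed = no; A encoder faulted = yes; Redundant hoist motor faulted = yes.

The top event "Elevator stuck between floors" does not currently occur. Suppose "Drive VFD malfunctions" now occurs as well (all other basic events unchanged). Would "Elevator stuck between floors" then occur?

No

Counterfactual: set "Drive VFD malfunctions" to occurred.
Leveling path unavailable [AND]: Right main contactor faulted=not, Drive VFD malfunctions=occurs, Leveling sensor is inoperative=not → not all inputs occur → does not occur.
Drive chain down [OR]: Leveling path unavailable=not, Emergency governor switch faulted=occurs → at least one input occurs → occurs.
Controller branch fails [AND]: Backup door interlock lost=occurs, Primary brake coil faulted=occurs, North safety relay failed=not, Drive chain down=occurs → not all inputs occur → does not occur.
Door loop fails [AND]: Redundant hoist motor faulted=occurs, A encoder faulted=occurs, Controller branch fails=not → not all inputs occur → does not occur.
Elevator stuck between floors [OR]: Door loop fails=not, Redundant door operator is down=not → no input occurs → does not occur.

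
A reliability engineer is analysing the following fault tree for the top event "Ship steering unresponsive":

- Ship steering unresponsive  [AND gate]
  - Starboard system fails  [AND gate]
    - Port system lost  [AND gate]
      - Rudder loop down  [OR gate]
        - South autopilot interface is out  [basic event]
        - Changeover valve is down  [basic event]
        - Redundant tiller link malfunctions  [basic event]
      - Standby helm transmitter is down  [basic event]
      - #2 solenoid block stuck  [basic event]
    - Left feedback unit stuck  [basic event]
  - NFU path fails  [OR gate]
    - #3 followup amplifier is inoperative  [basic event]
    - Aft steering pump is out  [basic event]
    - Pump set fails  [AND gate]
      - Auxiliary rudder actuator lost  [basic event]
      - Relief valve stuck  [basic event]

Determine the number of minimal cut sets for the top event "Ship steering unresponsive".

9

Rudder loop down [OR]: union of children's cut sets → 3 cut set(s).
Port system lost [AND]: one cut set from each child combined → 3 × 1 × 1 = 3 cut set(s).
Starboard system fails [AND]: one cut set from each child combined → 3 × 1 = 3 cut set(s).
Pump set fails [AND]: one cut set from each child combined → 1 × 1 = 1 cut set(s).
NFU path fails [OR]: union of children's cut sets → 3 cut set(s).
Ship steering unresponsive [AND]: one cut set from each child combined → 3 × 3 = 9 cut set(s).
Minimal cut sets: {#2 solenoid block stuck, #3 followup amplifier is inoperative, Left feedback unit stuck, South autopilot interface is out, Standby helm transmitter is down}; {#2 solenoid block stuck, Aft steering pump is out, Left feedback unit stuck, South autopilot interface is out, Standby helm transmitter is down}; {#2 solenoid block stuck, Auxiliary rudder actuator lost, Left feedback unit stuck, Relief valve stuck, South autopilot interface is out, Standby helm transmitter is down}; {#2 solenoid block stuck, #3 followup amplifier is inoperative, Changeover valve is down, Left feedback unit stuck, Standby helm transmitter is down}; {#2 solenoid block stuck, Aft steering pump is out, Changeover valve is down, Left feedback unit stuck, Standby helm transmitter is down}; {#2 solenoid block stuck, Auxiliary rudder actuator lost, Changeover valve is down, Left feedback unit stuck, Relief valve stuck, Standby helm transmitter is down}; {#2 solenoid block stuck, #3 followup amplifier is inoperative, Left feedback unit stuck, Redundant tiller link malfunctions, Standby helm transmitter is down}; {#2 solenoid block stuck, Aft steering pump is out, Left feedback unit stuck, Redundant tiller link malfunctions, Standby helm transmitter is down}; {#2 solenoid block stuck, Auxiliary rudder actuator lost, Left feedback unit stuck, Redundant tiller link malfunctions, Relief valve stuck, Standby helm transmitter is down}.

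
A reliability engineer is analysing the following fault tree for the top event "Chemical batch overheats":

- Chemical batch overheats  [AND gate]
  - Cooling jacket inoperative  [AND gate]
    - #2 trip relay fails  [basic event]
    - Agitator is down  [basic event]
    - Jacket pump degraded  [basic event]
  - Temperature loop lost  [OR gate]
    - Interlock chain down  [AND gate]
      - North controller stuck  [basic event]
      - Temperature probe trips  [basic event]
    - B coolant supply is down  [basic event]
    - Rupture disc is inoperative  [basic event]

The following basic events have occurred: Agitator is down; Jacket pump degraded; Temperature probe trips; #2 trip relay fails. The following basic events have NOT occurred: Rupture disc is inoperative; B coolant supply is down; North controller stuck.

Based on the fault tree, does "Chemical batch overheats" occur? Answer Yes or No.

Cooling jacket inoperative [AND]: #2 trip relay fails=occurs, Agitator is down=occurs, Jacket pump degraded=occurs → all inputs occur → occurs.
Interlock chain down [AND]: North controller stuck=not, Temperature probe trips=occurs → not all inputs occur → does not occur.
Temperature loop lost [OR]: Interlock chain down=not, B coolant supply is down=not, Rupture disc is inoperative=not → no input occurs → does not occur.
Chemical batch overheats [AND]: Cooling jacket inoperative=occurs, Temperature loop lost=not → not all inputs occur → does not occur.

No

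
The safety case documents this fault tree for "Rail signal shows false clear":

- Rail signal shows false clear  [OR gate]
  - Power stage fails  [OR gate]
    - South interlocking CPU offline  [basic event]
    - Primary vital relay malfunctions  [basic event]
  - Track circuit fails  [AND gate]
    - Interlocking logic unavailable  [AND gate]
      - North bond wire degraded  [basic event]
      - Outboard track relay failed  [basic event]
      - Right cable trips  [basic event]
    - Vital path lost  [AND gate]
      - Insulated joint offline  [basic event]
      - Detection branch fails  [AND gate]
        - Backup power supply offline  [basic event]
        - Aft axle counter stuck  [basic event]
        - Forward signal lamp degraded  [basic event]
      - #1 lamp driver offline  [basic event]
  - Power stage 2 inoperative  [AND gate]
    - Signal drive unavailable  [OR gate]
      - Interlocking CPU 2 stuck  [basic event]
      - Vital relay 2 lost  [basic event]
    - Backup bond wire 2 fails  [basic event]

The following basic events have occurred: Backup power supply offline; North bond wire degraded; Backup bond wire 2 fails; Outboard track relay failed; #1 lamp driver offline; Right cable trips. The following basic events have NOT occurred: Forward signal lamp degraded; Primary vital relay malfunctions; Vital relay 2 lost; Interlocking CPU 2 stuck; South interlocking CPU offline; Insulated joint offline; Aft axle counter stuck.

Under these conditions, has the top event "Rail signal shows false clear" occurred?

No

Power stage fails [OR]: South interlocking CPU offline=not, Primary vital relay malfunctions=not → no input occurs → does not occur.
Interlocking logic unavailable [AND]: North bond wire degraded=occurs, Outboard track relay failed=occurs, Right cable trips=occurs → all inputs occur → occurs.
Detection branch fails [AND]: Backup power supply offline=occurs, Aft axle counter stuck=not, Forward signal lamp degraded=not → not all inputs occur → does not occur.
Vital path lost [AND]: Insulated joint offline=not, Detection branch fails=not, #1 lamp driver offline=occurs → not all inputs occur → does not occur.
Track circuit fails [AND]: Interlocking logic unavailable=occurs, Vital path lost=not → not all inputs occur → does not occur.
Signal drive unavailable [OR]: Interlocking CPU 2 stuck=not, Vital relay 2 lost=not → no input occurs → does not occur.
Power stage 2 inoperative [AND]: Signal drive unavailable=not, Backup bond wire 2 fails=occurs → not all inputs occur → does not occur.
Rail signal shows false clear [OR]: Power stage fails=not, Track circuit fails=not, Power stage 2 inoperative=not → no input occurs → does not occur.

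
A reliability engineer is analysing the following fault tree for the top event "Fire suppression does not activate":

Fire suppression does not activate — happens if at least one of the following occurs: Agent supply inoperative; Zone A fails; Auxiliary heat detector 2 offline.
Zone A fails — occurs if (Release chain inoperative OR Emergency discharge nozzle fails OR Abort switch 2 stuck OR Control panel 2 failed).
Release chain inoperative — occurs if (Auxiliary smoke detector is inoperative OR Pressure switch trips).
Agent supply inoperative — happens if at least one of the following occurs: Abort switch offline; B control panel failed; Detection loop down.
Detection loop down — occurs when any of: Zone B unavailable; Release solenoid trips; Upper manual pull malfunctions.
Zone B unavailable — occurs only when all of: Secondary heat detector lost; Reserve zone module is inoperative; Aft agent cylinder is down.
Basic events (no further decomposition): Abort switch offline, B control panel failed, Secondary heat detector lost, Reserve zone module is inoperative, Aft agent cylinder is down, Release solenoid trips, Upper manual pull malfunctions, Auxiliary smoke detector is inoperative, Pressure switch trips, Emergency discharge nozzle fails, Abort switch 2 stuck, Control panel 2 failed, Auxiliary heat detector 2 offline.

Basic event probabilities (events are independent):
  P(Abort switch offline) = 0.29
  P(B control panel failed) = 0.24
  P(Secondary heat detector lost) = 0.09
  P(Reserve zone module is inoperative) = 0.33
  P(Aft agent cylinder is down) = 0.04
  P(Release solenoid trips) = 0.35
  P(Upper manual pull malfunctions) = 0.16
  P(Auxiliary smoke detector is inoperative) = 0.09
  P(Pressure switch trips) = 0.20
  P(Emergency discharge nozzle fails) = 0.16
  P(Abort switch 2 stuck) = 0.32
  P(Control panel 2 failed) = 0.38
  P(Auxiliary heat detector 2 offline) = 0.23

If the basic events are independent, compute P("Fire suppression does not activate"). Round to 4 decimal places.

0.9416

P(Zone B unavailable) [AND] = 0.09 × 0.33 × 0.04 = 0.001188
P(Detection loop down) [OR] = 1 − (1−0.001188) × (1−0.35) × (1−0.16) = 0.454649
P(Agent supply inoperative) [OR] = 1 − (1−0.29) × (1−0.24) × (1−0.454649) = 0.705729
P(Release chain inoperative) [OR] = 1 − (1−0.09) × (1−0.20) = 0.272000
P(Zone A fails) [OR] = 1 − (1−0.272000) × (1−0.16) × (1−0.32) × (1−0.38) = 0.742183
P(Fire suppression does not activate) [OR] = 1 − (1−0.705729) × (1−0.742183) × (1−0.23) = 0.941582
Rounded to 4 decimal places: P(Fire suppression does not activate) ≈ 0.9416.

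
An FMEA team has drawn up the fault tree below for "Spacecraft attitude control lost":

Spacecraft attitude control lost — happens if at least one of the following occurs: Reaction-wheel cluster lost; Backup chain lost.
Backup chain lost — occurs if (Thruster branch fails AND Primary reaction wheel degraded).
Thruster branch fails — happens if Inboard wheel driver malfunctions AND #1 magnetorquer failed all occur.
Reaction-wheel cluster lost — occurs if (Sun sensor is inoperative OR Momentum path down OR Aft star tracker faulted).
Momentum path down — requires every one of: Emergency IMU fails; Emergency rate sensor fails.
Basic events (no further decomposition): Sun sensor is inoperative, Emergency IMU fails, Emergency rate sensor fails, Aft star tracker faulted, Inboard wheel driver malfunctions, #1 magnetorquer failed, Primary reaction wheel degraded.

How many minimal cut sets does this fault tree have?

Momentum path down [AND]: one cut set from each child combined → 1 × 1 = 1 cut set(s).
Reaction-wheel cluster lost [OR]: union of children's cut sets → 3 cut set(s).
Thruster branch fails [AND]: one cut set from each child combined → 1 × 1 = 1 cut set(s).
Backup chain lost [AND]: one cut set from each child combined → 1 × 1 = 1 cut set(s).
Spacecraft attitude control lost [OR]: union of children's cut sets → 4 cut set(s).
Minimal cut sets: {Sun sensor is inoperative}; {Emergency IMU fails, Emergency rate sensor fails}; {Aft star tracker faulted}; {#1 magnetorquer failed, Inboard wheel driver malfunctions, Primary reaction wheel degraded}.

4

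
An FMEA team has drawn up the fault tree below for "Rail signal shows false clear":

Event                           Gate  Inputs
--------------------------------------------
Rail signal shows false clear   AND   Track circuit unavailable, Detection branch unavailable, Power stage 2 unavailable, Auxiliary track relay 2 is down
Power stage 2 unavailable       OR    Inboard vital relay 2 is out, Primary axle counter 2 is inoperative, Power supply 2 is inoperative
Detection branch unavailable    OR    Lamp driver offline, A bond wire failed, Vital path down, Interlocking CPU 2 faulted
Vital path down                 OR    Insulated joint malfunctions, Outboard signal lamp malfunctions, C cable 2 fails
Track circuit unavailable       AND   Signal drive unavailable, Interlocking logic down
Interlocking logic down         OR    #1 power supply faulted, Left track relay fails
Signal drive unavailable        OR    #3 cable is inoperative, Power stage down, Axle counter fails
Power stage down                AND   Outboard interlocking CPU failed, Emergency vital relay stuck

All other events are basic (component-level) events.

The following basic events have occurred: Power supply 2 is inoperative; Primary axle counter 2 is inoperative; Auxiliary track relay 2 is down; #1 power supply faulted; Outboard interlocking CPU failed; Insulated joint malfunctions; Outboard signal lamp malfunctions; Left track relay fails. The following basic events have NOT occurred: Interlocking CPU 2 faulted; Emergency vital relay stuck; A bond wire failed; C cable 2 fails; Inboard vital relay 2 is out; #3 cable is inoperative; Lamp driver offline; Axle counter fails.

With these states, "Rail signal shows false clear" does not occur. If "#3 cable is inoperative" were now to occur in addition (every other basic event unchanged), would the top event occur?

Yes

Counterfactual: set "#3 cable is inoperative" to occurred.
Power stage down [AND]: Outboard interlocking CPU failed=occurs, Emergency vital relay stuck=not → not all inputs occur → does not occur.
Signal drive unavailable [OR]: #3 cable is inoperative=occurs, Power stage down=not, Axle counter fails=not → at least one input occurs → occurs.
Interlocking logic down [OR]: #1 power supply faulted=occurs, Left track relay fails=occurs → at least one input occurs → occurs.
Track circuit unavailable [AND]: Signal drive unavailable=occurs, Interlocking logic down=occurs → all inputs occur → occurs.
Vital path down [OR]: Insulated joint malfunctions=occurs, Outboard signal lamp malfunctions=occurs, C cable 2 fails=not → at least one input occurs → occurs.
Detection branch unavailable [OR]: Lamp driver offline=not, A bond wire failed=not, Vital path down=occurs, Interlocking CPU 2 faulted=not → at least one input occurs → occurs.
Power stage 2 unavailable [OR]: Inboard vital relay 2 is out=not, Primary axle counter 2 is inoperative=occurs, Power supply 2 is inoperative=occurs → at least one input occurs → occurs.
Rail signal shows false clear [AND]: Track circuit unavailable=occurs, Detection branch unavailable=occurs, Power stage 2 unavailable=occurs, Auxiliary track relay 2 is down=occurs → all inputs occur → occurs.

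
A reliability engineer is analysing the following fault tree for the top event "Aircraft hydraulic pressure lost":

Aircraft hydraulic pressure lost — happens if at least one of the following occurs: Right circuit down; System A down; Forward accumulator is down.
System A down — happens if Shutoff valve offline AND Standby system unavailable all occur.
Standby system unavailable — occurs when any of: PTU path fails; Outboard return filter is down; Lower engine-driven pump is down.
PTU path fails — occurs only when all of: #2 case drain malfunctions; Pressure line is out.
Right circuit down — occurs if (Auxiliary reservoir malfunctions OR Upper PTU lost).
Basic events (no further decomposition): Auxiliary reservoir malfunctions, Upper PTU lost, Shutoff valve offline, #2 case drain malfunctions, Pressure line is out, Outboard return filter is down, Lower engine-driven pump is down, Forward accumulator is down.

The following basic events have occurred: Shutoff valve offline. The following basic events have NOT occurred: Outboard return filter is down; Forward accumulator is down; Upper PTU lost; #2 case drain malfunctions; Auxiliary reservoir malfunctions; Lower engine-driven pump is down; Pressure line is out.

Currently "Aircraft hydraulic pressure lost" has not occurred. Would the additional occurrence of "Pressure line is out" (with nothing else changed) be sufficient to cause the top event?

No

Counterfactual: set "Pressure line is out" to occurred.
Right circuit down [OR]: Auxiliary reservoir malfunctions=not, Upper PTU lost=not → no input occurs → does not occur.
PTU path fails [AND]: #2 case drain malfunctions=not, Pressure line is out=occurs → not all inputs occur → does not occur.
Standby system unavailable [OR]: PTU path fails=not, Outboard return filter is down=not, Lower engine-driven pump is down=not → no input occurs → does not occur.
System A down [AND]: Shutoff valve offline=occurs, Standby system unavailable=not → not all inputs occur → does not occur.
Aircraft hydraulic pressure lost [OR]: Right circuit down=not, System A down=not, Forward accumulator is down=not → no input occurs → does not occur.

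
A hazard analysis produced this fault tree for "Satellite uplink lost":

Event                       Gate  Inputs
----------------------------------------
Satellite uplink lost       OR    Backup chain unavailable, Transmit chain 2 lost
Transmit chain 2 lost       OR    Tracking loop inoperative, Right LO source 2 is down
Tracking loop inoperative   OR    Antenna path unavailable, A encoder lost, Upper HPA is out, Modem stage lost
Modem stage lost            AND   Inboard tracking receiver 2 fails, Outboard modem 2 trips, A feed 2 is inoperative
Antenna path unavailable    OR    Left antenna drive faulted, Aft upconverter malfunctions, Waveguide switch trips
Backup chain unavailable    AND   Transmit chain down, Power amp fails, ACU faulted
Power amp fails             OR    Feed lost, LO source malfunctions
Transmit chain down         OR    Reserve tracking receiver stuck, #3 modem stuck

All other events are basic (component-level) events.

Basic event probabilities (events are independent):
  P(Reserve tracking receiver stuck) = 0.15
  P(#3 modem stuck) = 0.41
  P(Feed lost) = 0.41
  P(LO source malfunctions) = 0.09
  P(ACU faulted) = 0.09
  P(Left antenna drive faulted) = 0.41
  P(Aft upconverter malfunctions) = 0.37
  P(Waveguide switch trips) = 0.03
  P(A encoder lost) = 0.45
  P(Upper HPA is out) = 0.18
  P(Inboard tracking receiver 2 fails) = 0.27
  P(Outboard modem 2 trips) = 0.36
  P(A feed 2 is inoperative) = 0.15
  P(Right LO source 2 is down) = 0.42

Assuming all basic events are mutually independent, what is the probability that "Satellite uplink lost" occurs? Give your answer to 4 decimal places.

P(Transmit chain down) [OR] = 1 − (1−0.15) × (1−0.41) = 0.498500
P(Power amp fails) [OR] = 1 − (1−0.41) × (1−0.09) = 0.463100
P(Backup chain unavailable) [AND] = 0.498500 × 0.463100 × 0.09 = 0.020777
P(Antenna path unavailable) [OR] = 1 − (1−0.41) × (1−0.37) × (1−0.03) = 0.639451
P(Modem stage lost) [AND] = 0.27 × 0.36 × 0.15 = 0.014580
P(Tracking loop inoperative) [OR] = 1 − (1−0.639451) × (1−0.45) × (1−0.18) × (1−0.014580) = 0.839763
P(Transmit chain 2 lost) [OR] = 1 − (1−0.839763) × (1−0.42) = 0.907063
P(Satellite uplink lost) [OR] = 1 − (1−0.020777) × (1−0.907063) = 0.908994
Rounded to 4 decimal places: P(Satellite uplink lost) ≈ 0.9090.

0.9090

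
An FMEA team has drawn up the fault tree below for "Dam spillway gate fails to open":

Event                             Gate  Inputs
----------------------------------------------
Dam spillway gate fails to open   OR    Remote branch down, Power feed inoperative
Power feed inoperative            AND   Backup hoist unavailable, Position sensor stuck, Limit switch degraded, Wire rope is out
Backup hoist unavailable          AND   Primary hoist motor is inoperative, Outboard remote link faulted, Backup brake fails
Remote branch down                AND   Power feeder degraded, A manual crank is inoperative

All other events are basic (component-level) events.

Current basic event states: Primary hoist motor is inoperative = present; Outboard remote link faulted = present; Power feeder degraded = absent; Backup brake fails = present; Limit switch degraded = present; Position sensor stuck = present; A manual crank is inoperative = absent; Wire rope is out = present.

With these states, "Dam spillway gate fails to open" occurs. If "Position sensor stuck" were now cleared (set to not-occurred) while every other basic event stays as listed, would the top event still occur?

Counterfactual: set "Position sensor stuck" to not occurred.
Remote branch down [AND]: Power feeder degraded=not, A manual crank is inoperative=not → not all inputs occur → does not occur.
Backup hoist unavailable [AND]: Primary hoist motor is inoperative=occurs, Outboard remote link faulted=occurs, Backup brake fails=occurs → all inputs occur → occurs.
Power feed inoperative [AND]: Backup hoist unavailable=occurs, Position sensor stuck=not, Limit switch degraded=occurs, Wire rope is out=occurs → not all inputs occur → does not occur.
Dam spillway gate fails to open [OR]: Remote branch down=not, Power feed inoperative=not → no input occurs → does not occur.

No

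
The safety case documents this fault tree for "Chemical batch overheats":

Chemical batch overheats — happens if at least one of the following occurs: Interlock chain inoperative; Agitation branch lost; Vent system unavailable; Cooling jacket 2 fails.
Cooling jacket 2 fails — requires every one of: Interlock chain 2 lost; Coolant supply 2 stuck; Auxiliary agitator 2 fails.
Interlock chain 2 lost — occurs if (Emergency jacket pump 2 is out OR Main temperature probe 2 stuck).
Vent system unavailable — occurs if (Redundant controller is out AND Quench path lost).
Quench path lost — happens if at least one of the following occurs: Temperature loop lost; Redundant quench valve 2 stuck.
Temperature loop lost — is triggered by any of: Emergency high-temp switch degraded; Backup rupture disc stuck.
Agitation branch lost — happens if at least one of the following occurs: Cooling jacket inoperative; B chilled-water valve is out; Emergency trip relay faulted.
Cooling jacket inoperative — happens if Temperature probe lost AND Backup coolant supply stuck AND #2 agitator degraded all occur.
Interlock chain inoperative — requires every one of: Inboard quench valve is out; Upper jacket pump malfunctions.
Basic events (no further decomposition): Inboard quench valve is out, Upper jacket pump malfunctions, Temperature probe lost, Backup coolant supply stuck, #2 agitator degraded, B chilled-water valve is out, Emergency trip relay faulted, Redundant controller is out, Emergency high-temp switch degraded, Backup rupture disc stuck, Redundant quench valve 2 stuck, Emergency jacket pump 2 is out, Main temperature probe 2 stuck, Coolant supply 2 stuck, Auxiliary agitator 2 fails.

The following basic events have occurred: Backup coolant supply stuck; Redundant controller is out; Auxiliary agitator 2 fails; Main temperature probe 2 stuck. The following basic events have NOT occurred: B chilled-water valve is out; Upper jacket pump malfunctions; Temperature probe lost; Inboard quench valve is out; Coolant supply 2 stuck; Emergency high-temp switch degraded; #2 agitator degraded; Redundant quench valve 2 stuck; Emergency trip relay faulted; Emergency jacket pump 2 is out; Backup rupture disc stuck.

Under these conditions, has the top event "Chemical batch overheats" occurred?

Interlock chain inoperative [AND]: Inboard quench valve is out=not, Upper jacket pump malfunctions=not → not all inputs occur → does not occur.
Cooling jacket inoperative [AND]: Temperature probe lost=not, Backup coolant supply stuck=occurs, #2 agitator degraded=not → not all inputs occur → does not occur.
Agitation branch lost [OR]: Cooling jacket inoperative=not, B chilled-water valve is out=not, Emergency trip relay faulted=not → no input occurs → does not occur.
Temperature loop lost [OR]: Emergency high-temp switch degraded=not, Backup rupture disc stuck=not → no input occurs → does not occur.
Quench path lost [OR]: Temperature loop lost=not, Redundant quench valve 2 stuck=not → no input occurs → does not occur.
Vent system unavailable [AND]: Redundant controller is out=occurs, Quench path lost=not → not all inputs occur → does not occur.
Interlock chain 2 lost [OR]: Emergency jacket pump 2 is out=not, Main temperature probe 2 stuck=occurs → at least one input occurs → occurs.
Cooling jacket 2 fails [AND]: Interlock chain 2 lost=occurs, Coolant supply 2 stuck=not, Auxiliary agitator 2 fails=occurs → not all inputs occur → does not occur.
Chemical batch overheats [OR]: Interlock chain inoperative=not, Agitation branch lost=not, Vent system unavailable=not, Cooling jacket 2 fails=not → no input occurs → does not occur.

No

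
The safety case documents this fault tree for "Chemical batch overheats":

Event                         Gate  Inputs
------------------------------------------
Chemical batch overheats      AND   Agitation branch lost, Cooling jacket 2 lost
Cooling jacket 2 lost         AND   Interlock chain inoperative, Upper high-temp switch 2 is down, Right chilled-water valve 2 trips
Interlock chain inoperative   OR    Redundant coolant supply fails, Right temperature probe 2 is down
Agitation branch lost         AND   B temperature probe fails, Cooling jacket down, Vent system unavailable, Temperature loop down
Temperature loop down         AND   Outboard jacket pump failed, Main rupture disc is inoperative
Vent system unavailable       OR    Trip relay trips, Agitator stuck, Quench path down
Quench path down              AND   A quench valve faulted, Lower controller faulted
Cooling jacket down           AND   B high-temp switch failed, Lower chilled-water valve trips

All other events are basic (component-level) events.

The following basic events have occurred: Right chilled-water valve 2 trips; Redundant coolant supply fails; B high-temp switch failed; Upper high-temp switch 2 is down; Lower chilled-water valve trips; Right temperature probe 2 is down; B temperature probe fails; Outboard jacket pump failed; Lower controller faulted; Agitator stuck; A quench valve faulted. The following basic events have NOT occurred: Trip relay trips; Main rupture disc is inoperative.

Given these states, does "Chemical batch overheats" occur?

No

Cooling jacket down [AND]: B high-temp switch failed=occurs, Lower chilled-water valve trips=occurs → all inputs occur → occurs.
Quench path down [AND]: A quench valve faulted=occurs, Lower controller faulted=occurs → all inputs occur → occurs.
Vent system unavailable [OR]: Trip relay trips=not, Agitator stuck=occurs, Quench path down=occurs → at least one input occurs → occurs.
Temperature loop down [AND]: Outboard jacket pump failed=occurs, Main rupture disc is inoperative=not → not all inputs occur → does not occur.
Agitation branch lost [AND]: B temperature probe fails=occurs, Cooling jacket down=occurs, Vent system unavailable=occurs, Temperature loop down=not → not all inputs occur → does not occur.
Interlock chain inoperative [OR]: Redundant coolant supply fails=occurs, Right temperature probe 2 is down=occurs → at least one input occurs → occurs.
Cooling jacket 2 lost [AND]: Interlock chain inoperative=occurs, Upper high-temp switch 2 is down=occurs, Right chilled-water valve 2 trips=occurs → all inputs occur → occurs.
Chemical batch overheats [AND]: Agitation branch lost=not, Cooling jacket 2 lost=occurs → not all inputs occur → does not occur.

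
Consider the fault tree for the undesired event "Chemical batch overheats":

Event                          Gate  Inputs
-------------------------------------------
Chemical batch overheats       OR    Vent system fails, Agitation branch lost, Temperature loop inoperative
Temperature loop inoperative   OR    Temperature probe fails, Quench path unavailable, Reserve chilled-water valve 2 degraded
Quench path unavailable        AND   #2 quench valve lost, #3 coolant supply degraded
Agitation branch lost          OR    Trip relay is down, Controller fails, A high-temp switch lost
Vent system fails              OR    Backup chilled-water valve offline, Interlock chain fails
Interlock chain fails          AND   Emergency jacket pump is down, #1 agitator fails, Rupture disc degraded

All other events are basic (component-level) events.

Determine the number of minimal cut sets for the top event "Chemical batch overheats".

8

Interlock chain fails [AND]: one cut set from each child combined → 1 × 1 × 1 = 1 cut set(s).
Vent system fails [OR]: union of children's cut sets → 2 cut set(s).
Agitation branch lost [OR]: union of children's cut sets → 3 cut set(s).
Quench path unavailable [AND]: one cut set from each child combined → 1 × 1 = 1 cut set(s).
Temperature loop inoperative [OR]: union of children's cut sets → 3 cut set(s).
Chemical batch overheats [OR]: union of children's cut sets → 8 cut set(s).
Minimal cut sets: {Backup chilled-water valve offline}; {#1 agitator fails, Emergency jacket pump is down, Rupture disc degraded}; {Trip relay is down}; {Controller fails}; {A high-temp switch lost}; {Temperature probe fails}; {#2 quench valve lost, #3 coolant supply degraded}; {Reserve chilled-water valve 2 degraded}.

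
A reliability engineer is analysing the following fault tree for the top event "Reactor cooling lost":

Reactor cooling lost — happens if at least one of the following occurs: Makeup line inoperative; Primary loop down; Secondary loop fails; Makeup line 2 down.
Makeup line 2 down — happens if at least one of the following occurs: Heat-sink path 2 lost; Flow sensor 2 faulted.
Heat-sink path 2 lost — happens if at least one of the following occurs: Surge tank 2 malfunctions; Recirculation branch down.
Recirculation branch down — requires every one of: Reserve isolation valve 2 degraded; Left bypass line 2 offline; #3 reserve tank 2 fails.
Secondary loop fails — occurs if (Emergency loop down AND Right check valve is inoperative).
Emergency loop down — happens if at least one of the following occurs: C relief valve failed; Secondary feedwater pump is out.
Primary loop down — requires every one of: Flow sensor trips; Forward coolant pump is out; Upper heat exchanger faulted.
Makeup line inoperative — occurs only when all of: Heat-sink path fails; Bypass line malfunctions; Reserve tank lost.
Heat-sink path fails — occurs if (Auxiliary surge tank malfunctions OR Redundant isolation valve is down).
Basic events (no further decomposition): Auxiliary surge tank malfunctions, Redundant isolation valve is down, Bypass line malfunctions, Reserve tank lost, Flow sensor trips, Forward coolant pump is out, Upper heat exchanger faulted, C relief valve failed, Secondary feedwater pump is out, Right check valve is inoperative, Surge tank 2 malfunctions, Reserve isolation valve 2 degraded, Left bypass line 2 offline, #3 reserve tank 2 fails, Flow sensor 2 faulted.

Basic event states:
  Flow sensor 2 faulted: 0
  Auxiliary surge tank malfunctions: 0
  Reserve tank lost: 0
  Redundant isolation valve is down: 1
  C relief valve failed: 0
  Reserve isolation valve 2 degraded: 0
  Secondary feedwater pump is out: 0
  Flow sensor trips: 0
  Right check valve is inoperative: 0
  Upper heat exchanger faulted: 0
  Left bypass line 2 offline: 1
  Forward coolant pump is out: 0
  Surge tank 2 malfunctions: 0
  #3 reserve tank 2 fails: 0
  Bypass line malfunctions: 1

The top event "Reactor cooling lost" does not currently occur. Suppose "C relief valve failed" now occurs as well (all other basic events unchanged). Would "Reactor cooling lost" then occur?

No

Counterfactual: set "C relief valve failed" to occurred.
Heat-sink path fails [OR]: Auxiliary surge tank malfunctions=not, Redundant isolation valve is down=occurs → at least one input occurs → occurs.
Makeup line inoperative [AND]: Heat-sink path fails=occurs, Bypass line malfunctions=occurs, Reserve tank lost=not → not all inputs occur → does not occur.
Primary loop down [AND]: Flow sensor trips=not, Forward coolant pump is out=not, Upper heat exchanger faulted=not → not all inputs occur → does not occur.
Emergency loop down [OR]: C relief valve failed=occurs, Secondary feedwater pump is out=not → at least one input occurs → occurs.
Secondary loop fails [AND]: Emergency loop down=occurs, Right check valve is inoperative=not → not all inputs occur → does not occur.
Recirculation branch down [AND]: Reserve isolation valve 2 degraded=not, Left bypass line 2 offline=occurs, #3 reserve tank 2 fails=not → not all inputs occur → does not occur.
Heat-sink path 2 lost [OR]: Surge tank 2 malfunctions=not, Recirculation branch down=not → no input occurs → does not occur.
Makeup line 2 down [OR]: Heat-sink path 2 lost=not, Flow sensor 2 faulted=not → no input occurs → does not occur.
Reactor cooling lost [OR]: Makeup line inoperative=not, Primary loop down=not, Secondary loop fails=not, Makeup line 2 down=not → no input occurs → does not occur.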